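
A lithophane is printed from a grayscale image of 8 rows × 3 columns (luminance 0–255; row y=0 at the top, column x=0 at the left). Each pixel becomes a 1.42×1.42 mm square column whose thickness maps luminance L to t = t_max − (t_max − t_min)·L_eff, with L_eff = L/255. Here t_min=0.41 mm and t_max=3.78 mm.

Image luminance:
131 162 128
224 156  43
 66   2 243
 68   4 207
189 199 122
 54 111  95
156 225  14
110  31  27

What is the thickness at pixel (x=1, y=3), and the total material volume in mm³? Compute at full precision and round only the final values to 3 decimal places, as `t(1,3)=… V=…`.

t(1,3)=3.727 V=109.192

span = t_max - t_min = 3.78 - 0.41 = 3.370
L(1,3) = 4, L_eff = 4/255 = 0.015686
t(1,3) = 3.78 - 3.370·0.015686 = 3.727
Σt over all 8·3 pixels = 1380881/25500 ≈ 54.1521961
V = pitch²·Σt = 1.42²·1380881/25500 = 109.192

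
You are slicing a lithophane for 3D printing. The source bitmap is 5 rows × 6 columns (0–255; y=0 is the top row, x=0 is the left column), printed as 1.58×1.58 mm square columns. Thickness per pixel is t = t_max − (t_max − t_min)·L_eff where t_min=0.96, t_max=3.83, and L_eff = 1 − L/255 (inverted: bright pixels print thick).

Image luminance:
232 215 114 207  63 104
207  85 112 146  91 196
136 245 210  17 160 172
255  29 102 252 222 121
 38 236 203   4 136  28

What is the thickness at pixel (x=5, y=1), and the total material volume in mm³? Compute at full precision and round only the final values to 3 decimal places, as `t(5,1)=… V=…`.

span = t_max - t_min = 3.83 - 0.96 = 2.870
L(5,1) = 196, L_eff = 1 - 196/255 = 0.231373 (inverted)
t(5,1) = 3.83 - 2.870·0.231373 = 3.166
Σt over all 5·6 pixels = 329901/4250 ≈ 77.6237647
V = pitch²·Σt = 1.58²·329901/4250 = 193.780

t(5,1)=3.166 V=193.780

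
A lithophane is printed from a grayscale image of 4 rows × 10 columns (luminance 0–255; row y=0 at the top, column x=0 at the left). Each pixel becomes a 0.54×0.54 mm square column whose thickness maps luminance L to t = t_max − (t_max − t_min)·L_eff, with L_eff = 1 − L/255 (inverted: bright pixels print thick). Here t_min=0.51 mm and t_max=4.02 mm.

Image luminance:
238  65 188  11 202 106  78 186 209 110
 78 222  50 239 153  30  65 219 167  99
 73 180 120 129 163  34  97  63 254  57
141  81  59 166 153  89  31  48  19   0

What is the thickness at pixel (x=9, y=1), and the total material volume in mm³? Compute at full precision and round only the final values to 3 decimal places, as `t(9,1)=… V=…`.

t(9,1)=1.873 V=24.701

span = t_max - t_min = 4.02 - 0.51 = 3.510
L(9,1) = 99, L_eff = 1 - 99/255 = 0.611765 (inverted)
t(9,1) = 4.02 - 3.510·0.611765 = 1.873
Σt over all 4·10 pixels = 180006/2125 ≈ 84.7087059
V = pitch²·Σt = 0.54²·180006/2125 = 24.701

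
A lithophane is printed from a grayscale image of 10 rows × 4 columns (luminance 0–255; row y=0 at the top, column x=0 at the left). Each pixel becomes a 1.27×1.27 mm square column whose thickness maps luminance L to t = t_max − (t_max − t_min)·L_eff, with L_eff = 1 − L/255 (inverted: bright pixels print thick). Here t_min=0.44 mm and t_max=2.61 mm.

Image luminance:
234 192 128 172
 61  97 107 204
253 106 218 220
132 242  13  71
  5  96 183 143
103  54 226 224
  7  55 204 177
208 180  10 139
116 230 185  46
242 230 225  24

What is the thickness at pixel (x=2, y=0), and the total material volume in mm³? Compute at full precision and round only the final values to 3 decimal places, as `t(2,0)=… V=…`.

span = t_max - t_min = 2.61 - 0.44 = 2.170
L(2,0) = 128, L_eff = 1 - 128/255 = 0.498039 (inverted)
t(2,0) = 2.61 - 2.170·0.498039 = 1.529
Σt over all 10·4 pixels = 849577/12750 ≈ 66.6334902
V = pitch²·Σt = 1.27²·849577/12750 = 107.473

t(2,0)=1.529 V=107.473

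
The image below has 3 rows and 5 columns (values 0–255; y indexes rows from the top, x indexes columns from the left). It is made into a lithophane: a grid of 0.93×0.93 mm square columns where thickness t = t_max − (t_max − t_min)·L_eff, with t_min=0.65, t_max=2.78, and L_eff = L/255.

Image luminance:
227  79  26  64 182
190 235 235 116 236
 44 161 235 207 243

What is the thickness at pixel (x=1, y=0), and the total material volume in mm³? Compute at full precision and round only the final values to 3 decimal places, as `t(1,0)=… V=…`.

t(1,0)=2.120 V=18.150

span = t_max - t_min = 2.78 - 0.65 = 2.130
L(1,0) = 79, L_eff = 79/255 = 0.309804
t(1,0) = 2.78 - 2.130·0.309804 = 2.120
Σt over all 3·5 pixels = 17837/850 ≈ 20.9847059
V = pitch²·Σt = 0.93²·17837/850 = 18.150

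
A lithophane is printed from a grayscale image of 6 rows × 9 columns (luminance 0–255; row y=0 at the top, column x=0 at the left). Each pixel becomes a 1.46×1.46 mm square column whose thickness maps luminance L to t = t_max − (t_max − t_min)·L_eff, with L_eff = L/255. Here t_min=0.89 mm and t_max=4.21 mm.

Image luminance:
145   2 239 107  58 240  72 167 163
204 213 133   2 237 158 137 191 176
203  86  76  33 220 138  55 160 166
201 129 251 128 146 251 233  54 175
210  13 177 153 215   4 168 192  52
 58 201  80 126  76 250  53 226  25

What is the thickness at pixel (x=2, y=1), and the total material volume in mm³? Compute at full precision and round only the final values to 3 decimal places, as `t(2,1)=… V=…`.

span = t_max - t_min = 4.21 - 0.89 = 3.320
L(2,1) = 133, L_eff = 133/255 = 0.521569
t(2,1) = 4.21 - 3.320·0.521569 = 2.478
Σt over all 6·9 pixels = 1632337/12750 ≈ 128.0264314
V = pitch²·Σt = 1.46²·1632337/12750 = 272.901

t(2,1)=2.478 V=272.901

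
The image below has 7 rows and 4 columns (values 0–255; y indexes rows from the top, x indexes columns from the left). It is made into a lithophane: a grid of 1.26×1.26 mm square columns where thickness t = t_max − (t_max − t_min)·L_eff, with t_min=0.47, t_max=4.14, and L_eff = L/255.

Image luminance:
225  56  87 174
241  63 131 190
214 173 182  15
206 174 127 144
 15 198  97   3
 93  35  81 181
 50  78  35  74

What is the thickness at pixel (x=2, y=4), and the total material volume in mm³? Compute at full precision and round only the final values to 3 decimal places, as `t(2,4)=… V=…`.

span = t_max - t_min = 4.14 - 0.47 = 3.670
L(2,4) = 97, L_eff = 97/255 = 0.380392
t(2,4) = 4.14 - 3.670·0.380392 = 2.744
Σt over all 7·4 pixels = 288241/4250 ≈ 67.8214118
V = pitch²·Σt = 1.26²·288241/4250 = 107.673

t(2,4)=2.744 V=107.673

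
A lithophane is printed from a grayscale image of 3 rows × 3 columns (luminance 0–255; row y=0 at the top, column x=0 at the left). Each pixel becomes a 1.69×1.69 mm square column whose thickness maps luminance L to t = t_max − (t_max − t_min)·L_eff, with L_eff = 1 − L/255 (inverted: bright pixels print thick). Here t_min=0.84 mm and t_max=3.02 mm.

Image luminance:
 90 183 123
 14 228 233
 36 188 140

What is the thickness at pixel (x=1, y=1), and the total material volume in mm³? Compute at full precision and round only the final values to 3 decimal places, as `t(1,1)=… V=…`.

span = t_max - t_min = 3.02 - 0.84 = 2.180
L(1,1) = 228, L_eff = 1 - 228/255 = 0.105882 (inverted)
t(1,1) = 3.02 - 2.180·0.105882 = 2.789
Σt over all 3·3 pixels = 46201/2550 ≈ 18.1180392
V = pitch²·Σt = 1.69²·46201/2550 = 51.747

t(1,1)=2.789 V=51.747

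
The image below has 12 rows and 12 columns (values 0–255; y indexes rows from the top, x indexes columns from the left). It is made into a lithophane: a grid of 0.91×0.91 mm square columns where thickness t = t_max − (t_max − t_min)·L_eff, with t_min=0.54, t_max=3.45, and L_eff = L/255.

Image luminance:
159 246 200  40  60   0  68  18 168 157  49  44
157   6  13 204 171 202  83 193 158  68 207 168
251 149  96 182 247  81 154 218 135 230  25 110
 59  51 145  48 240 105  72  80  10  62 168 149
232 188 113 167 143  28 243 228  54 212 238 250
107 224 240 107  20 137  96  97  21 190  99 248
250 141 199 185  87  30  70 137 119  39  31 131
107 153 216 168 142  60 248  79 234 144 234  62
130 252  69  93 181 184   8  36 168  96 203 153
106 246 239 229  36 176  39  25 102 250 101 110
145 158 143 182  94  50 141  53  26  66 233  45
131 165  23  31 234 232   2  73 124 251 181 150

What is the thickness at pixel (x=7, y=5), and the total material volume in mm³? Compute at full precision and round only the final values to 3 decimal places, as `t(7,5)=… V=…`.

t(7,5)=2.343 V=231.669

span = t_max - t_min = 3.45 - 0.54 = 2.910
L(7,5) = 97, L_eff = 97/255 = 0.380392
t(7,5) = 3.45 - 2.910·0.380392 = 2.343
Σt over all 12·12 pixels = 2377957/8500 ≈ 279.7596471
V = pitch²·Σt = 0.91²·2377957/8500 = 231.669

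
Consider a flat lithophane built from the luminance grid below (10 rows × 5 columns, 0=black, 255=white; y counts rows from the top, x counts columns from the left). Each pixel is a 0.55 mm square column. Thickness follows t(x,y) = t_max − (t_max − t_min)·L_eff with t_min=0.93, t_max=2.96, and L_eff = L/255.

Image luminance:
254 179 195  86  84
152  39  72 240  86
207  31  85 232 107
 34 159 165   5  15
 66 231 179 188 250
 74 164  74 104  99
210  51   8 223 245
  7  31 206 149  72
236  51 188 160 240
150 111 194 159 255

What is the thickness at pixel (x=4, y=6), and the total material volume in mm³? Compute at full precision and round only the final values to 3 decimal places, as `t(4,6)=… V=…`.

span = t_max - t_min = 2.96 - 0.93 = 2.030
L(4,6) = 245, L_eff = 245/255 = 0.960784
t(4,6) = 2.96 - 2.030·0.960784 = 1.010
Σt over all 10·5 pixels = 1196597/12750 ≈ 93.8507451
V = pitch²·Σt = 0.55²·1196597/12750 = 28.390

t(4,6)=1.010 V=28.390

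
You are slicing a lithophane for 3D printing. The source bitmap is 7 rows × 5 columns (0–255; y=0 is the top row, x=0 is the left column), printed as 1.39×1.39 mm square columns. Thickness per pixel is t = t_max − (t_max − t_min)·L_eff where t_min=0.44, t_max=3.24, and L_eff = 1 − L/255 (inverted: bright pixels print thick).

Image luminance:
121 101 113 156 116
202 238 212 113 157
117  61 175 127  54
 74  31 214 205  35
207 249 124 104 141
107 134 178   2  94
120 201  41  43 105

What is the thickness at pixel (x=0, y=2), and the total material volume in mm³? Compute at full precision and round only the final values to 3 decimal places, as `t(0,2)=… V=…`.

span = t_max - t_min = 3.24 - 0.44 = 2.800
L(0,2) = 117, L_eff = 1 - 117/255 = 0.541176 (inverted)
t(0,2) = 3.24 - 2.800·0.541176 = 1.725
Σt over all 7·5 pixels = 82243/1275 ≈ 64.5043137
V = pitch²·Σt = 1.39²·82243/1275 = 124.629

t(0,2)=1.725 V=124.629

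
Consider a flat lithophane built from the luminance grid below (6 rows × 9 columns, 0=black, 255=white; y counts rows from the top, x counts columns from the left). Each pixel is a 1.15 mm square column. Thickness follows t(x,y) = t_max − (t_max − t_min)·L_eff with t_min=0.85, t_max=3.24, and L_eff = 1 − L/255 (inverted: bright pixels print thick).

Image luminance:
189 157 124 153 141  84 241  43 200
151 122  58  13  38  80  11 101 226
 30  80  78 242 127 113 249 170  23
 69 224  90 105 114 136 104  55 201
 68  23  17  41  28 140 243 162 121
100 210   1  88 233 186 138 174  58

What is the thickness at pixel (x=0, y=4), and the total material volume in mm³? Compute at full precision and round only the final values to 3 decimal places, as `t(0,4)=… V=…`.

span = t_max - t_min = 3.24 - 0.85 = 2.390
L(0,4) = 68, L_eff = 1 - 68/255 = 0.733333 (inverted)
t(0,4) = 3.24 - 2.390·0.733333 = 1.487
Σt over all 6·9 pixels = 2693597/25500 ≈ 105.6312549
V = pitch²·Σt = 1.15²·2693597/25500 = 139.697

t(0,4)=1.487 V=139.697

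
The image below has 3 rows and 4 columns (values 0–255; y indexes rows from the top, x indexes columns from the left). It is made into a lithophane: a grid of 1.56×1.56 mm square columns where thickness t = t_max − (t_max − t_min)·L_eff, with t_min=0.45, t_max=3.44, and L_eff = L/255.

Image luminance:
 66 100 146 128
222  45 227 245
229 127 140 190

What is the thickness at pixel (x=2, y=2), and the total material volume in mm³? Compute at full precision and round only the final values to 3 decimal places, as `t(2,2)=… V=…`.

span = t_max - t_min = 3.44 - 0.45 = 2.990
L(2,2) = 140, L_eff = 140/255 = 0.549020
t(2,2) = 3.44 - 2.990·0.549020 = 1.798
Σt over all 3·4 pixels = 99001/5100 ≈ 19.4119608
V = pitch²·Σt = 1.56²·99001/5100 = 47.241

t(2,2)=1.798 V=47.241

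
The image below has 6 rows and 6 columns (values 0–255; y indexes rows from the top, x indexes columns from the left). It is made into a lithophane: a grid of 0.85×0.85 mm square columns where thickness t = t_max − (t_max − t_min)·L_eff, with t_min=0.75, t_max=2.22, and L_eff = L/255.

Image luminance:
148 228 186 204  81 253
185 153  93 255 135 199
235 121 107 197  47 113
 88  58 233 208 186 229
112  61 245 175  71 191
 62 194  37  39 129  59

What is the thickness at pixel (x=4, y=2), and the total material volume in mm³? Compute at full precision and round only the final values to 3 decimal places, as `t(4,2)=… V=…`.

t(4,2)=1.949 V=35.597

span = t_max - t_min = 2.22 - 0.75 = 1.470
L(4,2) = 47, L_eff = 47/255 = 0.184314
t(4,2) = 2.22 - 1.470·0.184314 = 1.949
Σt over all 6·6 pixels = 418787/8500 ≈ 49.2690588
V = pitch²·Σt = 0.85²·418787/8500 = 35.597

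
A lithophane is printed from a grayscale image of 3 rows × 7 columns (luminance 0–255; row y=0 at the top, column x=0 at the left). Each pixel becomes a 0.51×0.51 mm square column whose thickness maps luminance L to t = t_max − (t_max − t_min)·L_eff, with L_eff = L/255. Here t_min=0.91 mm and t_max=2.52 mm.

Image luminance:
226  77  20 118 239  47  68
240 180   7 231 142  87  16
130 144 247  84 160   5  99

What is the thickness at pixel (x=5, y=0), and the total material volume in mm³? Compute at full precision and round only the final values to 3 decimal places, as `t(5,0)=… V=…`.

t(5,0)=2.223 V=9.549

span = t_max - t_min = 2.52 - 0.91 = 1.610
L(5,0) = 47, L_eff = 47/255 = 0.184314
t(5,0) = 2.52 - 1.610·0.184314 = 2.223
Σt over all 3·7 pixels = 55069/1500 ≈ 36.7126667
V = pitch²·Σt = 0.51²·55069/1500 = 9.549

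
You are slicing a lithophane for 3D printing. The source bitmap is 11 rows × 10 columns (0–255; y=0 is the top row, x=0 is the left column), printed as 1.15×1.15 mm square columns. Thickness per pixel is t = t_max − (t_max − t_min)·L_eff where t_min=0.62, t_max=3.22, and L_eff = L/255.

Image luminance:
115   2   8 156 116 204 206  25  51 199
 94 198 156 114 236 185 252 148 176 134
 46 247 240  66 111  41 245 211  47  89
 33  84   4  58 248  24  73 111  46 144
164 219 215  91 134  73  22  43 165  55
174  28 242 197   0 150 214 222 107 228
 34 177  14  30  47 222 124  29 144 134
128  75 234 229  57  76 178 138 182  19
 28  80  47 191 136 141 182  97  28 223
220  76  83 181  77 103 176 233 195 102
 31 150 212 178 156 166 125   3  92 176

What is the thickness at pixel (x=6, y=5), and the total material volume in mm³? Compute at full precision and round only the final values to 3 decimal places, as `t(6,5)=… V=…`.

span = t_max - t_min = 3.22 - 0.62 = 2.600
L(6,5) = 214, L_eff = 214/255 = 0.839216
t(6,5) = 3.22 - 2.600·0.839216 = 1.038
Σt over all 11·10 pixels = 18108/85 ≈ 213.0352941
V = pitch²·Σt = 1.15²·18108/85 = 281.739

t(6,5)=1.038 V=281.739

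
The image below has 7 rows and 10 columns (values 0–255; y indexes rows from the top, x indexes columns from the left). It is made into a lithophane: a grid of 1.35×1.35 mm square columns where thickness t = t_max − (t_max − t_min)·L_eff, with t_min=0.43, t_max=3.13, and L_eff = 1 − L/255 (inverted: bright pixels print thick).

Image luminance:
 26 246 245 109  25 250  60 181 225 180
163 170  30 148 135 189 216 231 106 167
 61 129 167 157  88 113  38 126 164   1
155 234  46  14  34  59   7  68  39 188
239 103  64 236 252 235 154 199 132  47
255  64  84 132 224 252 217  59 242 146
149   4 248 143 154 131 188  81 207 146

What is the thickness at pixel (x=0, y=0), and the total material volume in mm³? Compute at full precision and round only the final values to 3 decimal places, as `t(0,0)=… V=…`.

t(0,0)=0.705 V=243.525

span = t_max - t_min = 3.13 - 0.43 = 2.700
L(0,0) = 26, L_eff = 1 - 26/255 = 0.898039 (inverted)
t(0,0) = 3.13 - 2.700·0.898039 = 0.705
Σt over all 7·10 pixels = 56789/425 ≈ 133.6211765
V = pitch²·Σt = 1.35²·56789/425 = 243.525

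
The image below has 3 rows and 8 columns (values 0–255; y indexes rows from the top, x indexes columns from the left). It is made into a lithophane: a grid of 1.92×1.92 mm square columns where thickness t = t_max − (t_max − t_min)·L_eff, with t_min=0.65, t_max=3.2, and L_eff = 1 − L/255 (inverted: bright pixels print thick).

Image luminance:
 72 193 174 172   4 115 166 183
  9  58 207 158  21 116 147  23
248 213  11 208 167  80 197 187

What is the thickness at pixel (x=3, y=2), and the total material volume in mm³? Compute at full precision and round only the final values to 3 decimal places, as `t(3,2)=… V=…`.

span = t_max - t_min = 3.2 - 0.65 = 2.550
L(3,2) = 208, L_eff = 1 - 208/255 = 0.184314 (inverted)
t(3,2) = 3.2 - 2.550·0.184314 = 2.730
Σt over all 3·8 pixels = 46.89
V = pitch²·Σt = 1.92²·46.89 = 172.855

t(3,2)=2.730 V=172.855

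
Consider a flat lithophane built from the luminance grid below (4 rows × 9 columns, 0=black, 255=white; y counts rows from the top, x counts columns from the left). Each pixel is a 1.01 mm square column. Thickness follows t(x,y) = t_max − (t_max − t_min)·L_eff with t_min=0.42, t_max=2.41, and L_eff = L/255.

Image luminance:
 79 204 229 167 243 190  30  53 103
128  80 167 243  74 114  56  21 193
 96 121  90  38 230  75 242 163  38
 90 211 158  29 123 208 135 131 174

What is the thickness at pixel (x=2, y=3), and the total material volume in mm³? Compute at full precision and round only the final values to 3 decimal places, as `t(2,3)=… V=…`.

t(2,3)=1.177 V=50.881

span = t_max - t_min = 2.41 - 0.42 = 1.990
L(2,3) = 158, L_eff = 158/255 = 0.619608
t(2,3) = 2.41 - 1.990·0.619608 = 1.177
Σt over all 4·9 pixels = 37409/750 ≈ 49.8786667
V = pitch²·Σt = 1.01²·37409/750 = 50.881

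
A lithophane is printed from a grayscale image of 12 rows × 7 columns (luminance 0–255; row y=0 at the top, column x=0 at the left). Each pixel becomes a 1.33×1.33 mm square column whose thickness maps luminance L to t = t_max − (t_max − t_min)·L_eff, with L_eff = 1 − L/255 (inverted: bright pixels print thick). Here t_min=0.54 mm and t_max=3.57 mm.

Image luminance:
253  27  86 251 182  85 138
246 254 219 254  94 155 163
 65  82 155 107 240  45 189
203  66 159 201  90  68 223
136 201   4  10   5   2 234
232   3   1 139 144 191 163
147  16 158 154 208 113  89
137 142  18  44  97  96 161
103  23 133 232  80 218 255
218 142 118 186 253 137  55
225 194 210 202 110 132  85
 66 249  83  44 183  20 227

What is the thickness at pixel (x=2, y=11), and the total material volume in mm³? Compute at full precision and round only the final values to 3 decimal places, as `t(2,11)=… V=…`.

span = t_max - t_min = 3.57 - 0.54 = 3.030
L(2,11) = 83, L_eff = 1 - 83/255 = 0.674510 (inverted)
t(2,11) = 3.57 - 3.030·0.674510 = 1.526
Σt over all 12·7 pixels = 387472/2125 ≈ 182.3397647
V = pitch²·Σt = 1.33²·387472/2125 = 322.541

t(2,11)=1.526 V=322.541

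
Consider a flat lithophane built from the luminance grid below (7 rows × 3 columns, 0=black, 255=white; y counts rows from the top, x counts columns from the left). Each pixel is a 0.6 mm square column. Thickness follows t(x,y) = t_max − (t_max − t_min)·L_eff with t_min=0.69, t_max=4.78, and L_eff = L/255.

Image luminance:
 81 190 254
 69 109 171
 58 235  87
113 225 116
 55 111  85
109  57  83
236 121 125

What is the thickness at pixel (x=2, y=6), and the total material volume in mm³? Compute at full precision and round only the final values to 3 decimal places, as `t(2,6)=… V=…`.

t(2,6)=2.775 V=20.604

span = t_max - t_min = 4.78 - 0.69 = 4.090
L(2,6) = 125, L_eff = 125/255 = 0.490196
t(2,6) = 4.78 - 4.090·0.490196 = 2.775
Σt over all 7·3 pixels = 72974/1275 ≈ 57.2345098
V = pitch²·Σt = 0.6²·72974/1275 = 20.604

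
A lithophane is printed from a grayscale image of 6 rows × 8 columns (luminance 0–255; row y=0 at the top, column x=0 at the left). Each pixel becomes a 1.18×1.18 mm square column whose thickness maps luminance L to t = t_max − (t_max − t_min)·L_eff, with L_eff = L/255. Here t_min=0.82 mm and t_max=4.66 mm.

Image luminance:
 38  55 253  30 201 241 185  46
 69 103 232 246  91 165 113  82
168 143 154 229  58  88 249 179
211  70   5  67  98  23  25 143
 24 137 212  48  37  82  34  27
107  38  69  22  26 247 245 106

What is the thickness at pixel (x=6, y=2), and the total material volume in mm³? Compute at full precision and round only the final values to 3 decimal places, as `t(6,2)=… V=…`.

t(6,2)=0.910 V=195.688

span = t_max - t_min = 4.66 - 0.82 = 3.840
L(6,2) = 249, L_eff = 249/255 = 0.976471
t(6,2) = 4.66 - 3.840·0.976471 = 0.910
Σt over all 6·8 pixels = 298648/2125 ≈ 140.5402353
V = pitch²·Σt = 1.18²·298648/2125 = 195.688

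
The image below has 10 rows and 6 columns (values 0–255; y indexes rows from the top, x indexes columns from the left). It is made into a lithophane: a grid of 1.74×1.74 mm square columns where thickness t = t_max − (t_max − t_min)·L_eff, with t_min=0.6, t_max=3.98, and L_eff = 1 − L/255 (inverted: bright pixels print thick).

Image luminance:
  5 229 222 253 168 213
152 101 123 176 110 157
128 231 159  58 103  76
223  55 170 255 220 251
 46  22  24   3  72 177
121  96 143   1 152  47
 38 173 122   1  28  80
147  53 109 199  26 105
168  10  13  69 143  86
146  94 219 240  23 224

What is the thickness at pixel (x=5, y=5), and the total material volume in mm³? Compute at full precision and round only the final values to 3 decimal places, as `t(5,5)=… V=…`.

t(5,5)=1.223 V=400.261

span = t_max - t_min = 3.98 - 0.6 = 3.380
L(5,5) = 47, L_eff = 1 - 47/255 = 0.815686 (inverted)
t(5,5) = 3.98 - 3.380·0.815686 = 1.223
Σt over all 10·6 pixels = 842801/6375 ≈ 132.2040784
V = pitch²·Σt = 1.74²·842801/6375 = 400.261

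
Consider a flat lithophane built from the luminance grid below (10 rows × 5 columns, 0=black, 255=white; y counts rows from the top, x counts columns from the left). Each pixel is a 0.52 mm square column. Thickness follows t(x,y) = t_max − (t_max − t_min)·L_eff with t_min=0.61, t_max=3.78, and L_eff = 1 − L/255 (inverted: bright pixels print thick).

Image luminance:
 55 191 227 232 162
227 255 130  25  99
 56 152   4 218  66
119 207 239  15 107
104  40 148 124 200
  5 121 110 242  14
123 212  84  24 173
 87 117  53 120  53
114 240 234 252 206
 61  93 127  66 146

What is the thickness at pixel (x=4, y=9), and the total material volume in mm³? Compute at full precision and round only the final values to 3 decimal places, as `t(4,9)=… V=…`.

t(4,9)=2.425 V=30.026

span = t_max - t_min = 3.78 - 0.61 = 3.170
L(4,9) = 146, L_eff = 1 - 146/255 = 0.427451 (inverted)
t(4,9) = 3.78 - 3.170·0.427451 = 2.425
Σt over all 10·5 pixels = 2831593/25500 ≈ 111.0428627
V = pitch²·Σt = 0.52²·2831593/25500 = 30.026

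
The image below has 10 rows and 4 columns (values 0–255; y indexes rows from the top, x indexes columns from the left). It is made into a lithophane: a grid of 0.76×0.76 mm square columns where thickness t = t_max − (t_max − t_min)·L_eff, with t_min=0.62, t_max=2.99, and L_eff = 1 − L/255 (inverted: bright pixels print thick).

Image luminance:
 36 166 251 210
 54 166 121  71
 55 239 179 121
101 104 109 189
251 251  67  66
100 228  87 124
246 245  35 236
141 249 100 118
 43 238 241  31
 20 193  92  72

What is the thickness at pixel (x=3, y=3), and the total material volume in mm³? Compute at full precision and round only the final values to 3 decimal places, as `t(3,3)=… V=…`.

span = t_max - t_min = 2.99 - 0.62 = 2.370
L(3,3) = 189, L_eff = 1 - 189/255 = 0.258824 (inverted)
t(3,3) = 2.99 - 2.370·0.258824 = 2.377
Σt over all 10·4 pixels = 328417/4250 ≈ 77.2745882
V = pitch²·Σt = 0.76²·328417/4250 = 44.634

t(3,3)=2.377 V=44.634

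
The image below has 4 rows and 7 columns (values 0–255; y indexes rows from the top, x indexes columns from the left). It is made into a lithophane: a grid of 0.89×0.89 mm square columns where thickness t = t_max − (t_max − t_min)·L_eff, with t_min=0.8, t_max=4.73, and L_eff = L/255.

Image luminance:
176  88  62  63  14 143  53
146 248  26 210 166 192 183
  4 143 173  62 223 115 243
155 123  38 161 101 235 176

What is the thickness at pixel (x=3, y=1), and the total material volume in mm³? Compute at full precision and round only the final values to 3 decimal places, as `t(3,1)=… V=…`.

span = t_max - t_min = 4.73 - 0.8 = 3.930
L(3,1) = 210, L_eff = 210/255 = 0.823529
t(3,1) = 4.73 - 3.930·0.823529 = 1.494
Σt over all 4·7 pixels = 319079/4250 ≈ 75.0774118
V = pitch²·Σt = 0.89²·319079/4250 = 59.469

t(3,1)=1.494 V=59.469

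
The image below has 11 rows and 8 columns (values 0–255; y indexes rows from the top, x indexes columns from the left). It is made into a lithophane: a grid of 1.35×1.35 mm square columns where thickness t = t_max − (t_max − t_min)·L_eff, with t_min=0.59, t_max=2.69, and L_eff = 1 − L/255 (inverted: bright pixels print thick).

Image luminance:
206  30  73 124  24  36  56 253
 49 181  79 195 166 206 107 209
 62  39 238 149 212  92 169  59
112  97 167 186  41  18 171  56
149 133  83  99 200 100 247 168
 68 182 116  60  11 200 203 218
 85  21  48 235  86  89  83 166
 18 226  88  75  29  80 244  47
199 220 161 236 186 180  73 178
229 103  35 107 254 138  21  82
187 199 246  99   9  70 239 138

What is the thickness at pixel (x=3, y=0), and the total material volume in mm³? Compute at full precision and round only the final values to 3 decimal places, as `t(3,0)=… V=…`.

t(3,0)=1.611 V=264.344

span = t_max - t_min = 2.69 - 0.59 = 2.100
L(3,0) = 124, L_eff = 1 - 124/255 = 0.513725 (inverted)
t(3,0) = 2.69 - 2.100·0.513725 = 1.611
Σt over all 11·8 pixels = 61644/425 ≈ 145.0447059
V = pitch²·Σt = 1.35²·61644/425 = 264.344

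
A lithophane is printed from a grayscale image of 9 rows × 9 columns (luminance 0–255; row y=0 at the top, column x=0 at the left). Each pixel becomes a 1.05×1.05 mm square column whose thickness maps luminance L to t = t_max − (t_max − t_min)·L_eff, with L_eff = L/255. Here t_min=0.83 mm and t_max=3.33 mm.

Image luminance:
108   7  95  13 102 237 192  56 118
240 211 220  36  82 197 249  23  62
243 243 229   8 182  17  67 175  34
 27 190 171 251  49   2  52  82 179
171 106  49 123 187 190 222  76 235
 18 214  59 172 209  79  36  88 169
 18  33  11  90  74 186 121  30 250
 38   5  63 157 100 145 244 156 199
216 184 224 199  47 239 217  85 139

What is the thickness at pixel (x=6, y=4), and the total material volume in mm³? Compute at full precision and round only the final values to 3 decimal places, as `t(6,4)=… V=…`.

t(6,4)=1.154 V=185.809

span = t_max - t_min = 3.33 - 0.83 = 2.500
L(6,4) = 222, L_eff = 222/255 = 0.870588
t(6,4) = 3.33 - 2.500·0.870588 = 1.154
Σt over all 9·9 pixels = 859523/5100 ≈ 168.5339216
V = pitch²·Σt = 1.05²·859523/5100 = 185.809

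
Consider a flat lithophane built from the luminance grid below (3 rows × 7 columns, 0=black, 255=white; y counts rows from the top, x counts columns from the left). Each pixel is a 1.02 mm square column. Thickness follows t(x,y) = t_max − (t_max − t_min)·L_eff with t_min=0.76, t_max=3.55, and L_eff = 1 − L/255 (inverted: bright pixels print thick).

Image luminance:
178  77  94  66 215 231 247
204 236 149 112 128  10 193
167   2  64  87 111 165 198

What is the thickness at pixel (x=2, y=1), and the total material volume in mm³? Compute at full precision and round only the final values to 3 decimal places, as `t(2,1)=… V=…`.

span = t_max - t_min = 3.55 - 0.76 = 2.790
L(2,1) = 149, L_eff = 1 - 149/255 = 0.415686 (inverted)
t(2,1) = 3.55 - 2.790·0.415686 = 2.390
Σt over all 3·7 pixels = 204261/4250 ≈ 48.0614118
V = pitch²·Σt = 1.02²·204261/4250 = 50.003

t(2,1)=2.390 V=50.003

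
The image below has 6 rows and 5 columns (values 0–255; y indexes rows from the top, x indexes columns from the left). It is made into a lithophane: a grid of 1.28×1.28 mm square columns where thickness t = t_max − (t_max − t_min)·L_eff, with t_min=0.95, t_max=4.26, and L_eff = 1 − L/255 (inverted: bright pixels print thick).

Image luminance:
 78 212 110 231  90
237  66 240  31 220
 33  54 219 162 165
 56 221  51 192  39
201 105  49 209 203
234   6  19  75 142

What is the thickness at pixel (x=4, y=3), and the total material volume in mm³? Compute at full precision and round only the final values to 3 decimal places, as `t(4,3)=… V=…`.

span = t_max - t_min = 4.26 - 0.95 = 3.310
L(4,3) = 39, L_eff = 1 - 39/255 = 0.847059 (inverted)
t(4,3) = 4.26 - 3.310·0.847059 = 1.456
Σt over all 6·5 pixels = 20342/255 ≈ 79.7725490
V = pitch²·Σt = 1.28²·20342/255 = 130.699

t(4,3)=1.456 V=130.699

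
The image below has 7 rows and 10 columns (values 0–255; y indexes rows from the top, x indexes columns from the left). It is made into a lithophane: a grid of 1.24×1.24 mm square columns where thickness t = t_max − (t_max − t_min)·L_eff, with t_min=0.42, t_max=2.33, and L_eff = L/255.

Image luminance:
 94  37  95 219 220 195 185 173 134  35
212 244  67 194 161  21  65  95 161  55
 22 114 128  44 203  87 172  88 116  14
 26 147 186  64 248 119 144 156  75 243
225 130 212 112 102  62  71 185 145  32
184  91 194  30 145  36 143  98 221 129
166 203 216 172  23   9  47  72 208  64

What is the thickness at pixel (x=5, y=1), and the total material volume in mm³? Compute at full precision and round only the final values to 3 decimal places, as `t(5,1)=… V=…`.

span = t_max - t_min = 2.33 - 0.42 = 1.910
L(5,1) = 21, L_eff = 21/255 = 0.082353
t(5,1) = 2.33 - 1.910·0.082353 = 2.173
Σt over all 7·10 pixels = 496223/5100 ≈ 97.2986275
V = pitch²·Σt = 1.24²·496223/5100 = 149.606

t(5,1)=2.173 V=149.606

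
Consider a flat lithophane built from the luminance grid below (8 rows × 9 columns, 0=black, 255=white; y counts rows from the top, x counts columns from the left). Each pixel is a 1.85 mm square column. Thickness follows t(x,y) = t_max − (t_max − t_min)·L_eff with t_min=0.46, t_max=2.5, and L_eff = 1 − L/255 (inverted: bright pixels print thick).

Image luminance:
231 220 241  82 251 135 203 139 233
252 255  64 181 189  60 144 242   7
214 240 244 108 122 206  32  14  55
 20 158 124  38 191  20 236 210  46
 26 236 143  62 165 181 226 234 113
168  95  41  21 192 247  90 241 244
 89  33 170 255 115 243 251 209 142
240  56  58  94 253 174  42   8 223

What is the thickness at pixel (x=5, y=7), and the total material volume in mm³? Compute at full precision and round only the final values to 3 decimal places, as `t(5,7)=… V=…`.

span = t_max - t_min = 2.5 - 0.46 = 2.040
L(5,7) = 174, L_eff = 1 - 174/255 = 0.317647 (inverted)
t(5,7) = 2.5 - 2.040·0.317647 = 1.852
Σt over all 8·9 pixels = 119.416
V = pitch²·Σt = 1.85²·119.416 = 408.701

t(5,7)=1.852 V=408.701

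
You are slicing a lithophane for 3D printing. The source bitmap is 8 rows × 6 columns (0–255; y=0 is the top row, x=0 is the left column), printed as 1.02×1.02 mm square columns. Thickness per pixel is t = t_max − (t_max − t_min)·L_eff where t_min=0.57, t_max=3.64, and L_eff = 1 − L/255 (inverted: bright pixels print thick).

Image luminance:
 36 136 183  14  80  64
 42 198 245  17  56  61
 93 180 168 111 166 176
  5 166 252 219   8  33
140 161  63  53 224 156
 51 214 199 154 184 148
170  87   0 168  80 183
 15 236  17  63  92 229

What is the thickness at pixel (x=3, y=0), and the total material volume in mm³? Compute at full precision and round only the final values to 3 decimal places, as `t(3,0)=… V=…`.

t(3,0)=0.739 V=101.064

span = t_max - t_min = 3.64 - 0.57 = 3.070
L(3,0) = 14, L_eff = 1 - 14/255 = 0.945098 (inverted)
t(3,0) = 3.64 - 3.070·0.945098 = 0.739
Σt over all 8·6 pixels = 206421/2125 ≈ 97.1392941
V = pitch²·Σt = 1.02²·206421/2125 = 101.064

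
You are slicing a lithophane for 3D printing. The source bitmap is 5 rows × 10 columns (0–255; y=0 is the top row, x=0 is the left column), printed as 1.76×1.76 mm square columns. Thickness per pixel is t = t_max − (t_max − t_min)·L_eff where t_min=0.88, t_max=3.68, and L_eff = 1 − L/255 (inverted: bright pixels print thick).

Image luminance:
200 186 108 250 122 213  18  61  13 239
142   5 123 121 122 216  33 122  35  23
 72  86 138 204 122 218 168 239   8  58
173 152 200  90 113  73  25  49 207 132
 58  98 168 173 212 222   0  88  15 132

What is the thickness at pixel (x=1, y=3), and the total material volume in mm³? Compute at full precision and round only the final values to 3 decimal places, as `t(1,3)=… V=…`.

span = t_max - t_min = 3.68 - 0.88 = 2.800
L(1,3) = 152, L_eff = 1 - 152/255 = 0.403922 (inverted)
t(1,3) = 3.68 - 2.800·0.403922 = 2.549
Σt over all 5·10 pixels = 9382/85 ≈ 110.3764706
V = pitch²·Σt = 1.76²·9382/85 = 341.902

t(1,3)=2.549 V=341.902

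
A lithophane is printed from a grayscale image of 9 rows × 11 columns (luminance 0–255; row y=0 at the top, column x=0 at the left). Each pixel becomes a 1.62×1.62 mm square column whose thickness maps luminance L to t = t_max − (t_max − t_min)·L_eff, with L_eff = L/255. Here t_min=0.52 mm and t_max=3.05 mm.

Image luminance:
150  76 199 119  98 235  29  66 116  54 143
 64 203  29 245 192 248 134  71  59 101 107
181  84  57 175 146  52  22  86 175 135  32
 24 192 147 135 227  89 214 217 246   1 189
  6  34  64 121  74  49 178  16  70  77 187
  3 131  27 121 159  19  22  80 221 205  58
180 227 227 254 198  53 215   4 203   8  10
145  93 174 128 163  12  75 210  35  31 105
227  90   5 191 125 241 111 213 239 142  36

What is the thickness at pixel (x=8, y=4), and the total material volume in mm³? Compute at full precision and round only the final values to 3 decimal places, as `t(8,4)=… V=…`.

span = t_max - t_min = 3.05 - 0.52 = 2.530
L(8,4) = 70, L_eff = 70/255 = 0.274510
t(8,4) = 3.05 - 2.530·0.274510 = 2.355
Σt over all 9·11 pixels = 1566719/8500 ≈ 184.3198824
V = pitch²·Σt = 1.62²·1566719/8500 = 483.729

t(8,4)=2.355 V=483.729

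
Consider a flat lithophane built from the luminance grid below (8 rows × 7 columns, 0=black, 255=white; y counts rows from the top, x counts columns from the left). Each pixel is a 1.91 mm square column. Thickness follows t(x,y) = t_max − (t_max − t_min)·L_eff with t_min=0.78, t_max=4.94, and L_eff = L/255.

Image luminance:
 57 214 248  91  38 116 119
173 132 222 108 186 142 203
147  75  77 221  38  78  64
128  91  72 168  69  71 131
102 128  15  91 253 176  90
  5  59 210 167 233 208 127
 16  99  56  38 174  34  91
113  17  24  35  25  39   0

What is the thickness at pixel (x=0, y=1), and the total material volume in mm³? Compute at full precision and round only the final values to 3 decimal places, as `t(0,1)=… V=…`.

span = t_max - t_min = 4.94 - 0.78 = 4.160
L(0,1) = 173, L_eff = 173/255 = 0.678431
t(0,1) = 4.94 - 4.160·0.678431 = 2.118
Σt over all 8·7 pixels = 1128764/6375 ≈ 177.0610196
V = pitch²·Σt = 1.91²·1128764/6375 = 645.936

t(0,1)=2.118 V=645.936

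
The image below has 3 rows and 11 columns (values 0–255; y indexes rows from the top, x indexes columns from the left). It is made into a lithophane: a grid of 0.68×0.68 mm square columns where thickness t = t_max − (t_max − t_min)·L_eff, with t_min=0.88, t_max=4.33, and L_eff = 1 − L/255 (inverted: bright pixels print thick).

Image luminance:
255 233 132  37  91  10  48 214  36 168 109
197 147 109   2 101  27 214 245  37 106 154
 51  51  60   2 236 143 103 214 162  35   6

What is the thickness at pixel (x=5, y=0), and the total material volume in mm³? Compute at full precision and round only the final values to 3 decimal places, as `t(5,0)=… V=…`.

span = t_max - t_min = 4.33 - 0.88 = 3.450
L(5,0) = 10, L_eff = 1 - 10/255 = 0.960784 (inverted)
t(5,0) = 4.33 - 3.450·0.960784 = 1.015
Σt over all 3·11 pixels = 135273/1700 ≈ 79.5723529
V = pitch²·Σt = 0.68²·135273/1700 = 36.794

t(5,0)=1.015 V=36.794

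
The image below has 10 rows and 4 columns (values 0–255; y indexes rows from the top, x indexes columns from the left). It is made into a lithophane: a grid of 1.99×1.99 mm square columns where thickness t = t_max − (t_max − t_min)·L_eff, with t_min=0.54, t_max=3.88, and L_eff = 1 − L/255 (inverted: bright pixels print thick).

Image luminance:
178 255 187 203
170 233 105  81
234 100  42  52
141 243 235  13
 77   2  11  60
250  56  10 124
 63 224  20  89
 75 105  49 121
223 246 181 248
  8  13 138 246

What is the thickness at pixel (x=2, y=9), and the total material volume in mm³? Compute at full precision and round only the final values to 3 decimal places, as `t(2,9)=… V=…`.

span = t_max - t_min = 3.88 - 0.54 = 3.340
L(2,9) = 138, L_eff = 1 - 138/255 = 0.458824 (inverted)
t(2,9) = 3.88 - 3.340·0.458824 = 2.348
Σt over all 10·4 pixels = 1128937/12750 ≈ 88.5440784
V = pitch²·Σt = 1.99²·1128937/12750 = 350.643

t(2,9)=2.348 V=350.643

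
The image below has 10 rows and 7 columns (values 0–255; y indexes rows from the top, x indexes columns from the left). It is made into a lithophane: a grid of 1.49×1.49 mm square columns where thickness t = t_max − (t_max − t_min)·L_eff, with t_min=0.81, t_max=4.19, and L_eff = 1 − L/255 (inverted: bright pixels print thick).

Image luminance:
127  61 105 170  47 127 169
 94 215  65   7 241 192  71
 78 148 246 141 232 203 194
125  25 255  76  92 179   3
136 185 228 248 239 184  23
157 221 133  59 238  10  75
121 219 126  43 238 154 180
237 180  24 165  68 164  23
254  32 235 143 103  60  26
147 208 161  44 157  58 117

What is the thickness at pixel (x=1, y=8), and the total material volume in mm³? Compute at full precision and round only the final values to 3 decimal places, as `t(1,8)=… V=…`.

span = t_max - t_min = 4.19 - 0.81 = 3.380
L(1,8) = 32, L_eff = 1 - 32/255 = 0.874510 (inverted)
t(1,8) = 4.19 - 3.380·0.874510 = 1.234
Σt over all 10·7 pixels = 1165142/6375 ≈ 182.7673725
V = pitch²·Σt = 1.49²·1165142/6375 = 405.762

t(1,8)=1.234 V=405.762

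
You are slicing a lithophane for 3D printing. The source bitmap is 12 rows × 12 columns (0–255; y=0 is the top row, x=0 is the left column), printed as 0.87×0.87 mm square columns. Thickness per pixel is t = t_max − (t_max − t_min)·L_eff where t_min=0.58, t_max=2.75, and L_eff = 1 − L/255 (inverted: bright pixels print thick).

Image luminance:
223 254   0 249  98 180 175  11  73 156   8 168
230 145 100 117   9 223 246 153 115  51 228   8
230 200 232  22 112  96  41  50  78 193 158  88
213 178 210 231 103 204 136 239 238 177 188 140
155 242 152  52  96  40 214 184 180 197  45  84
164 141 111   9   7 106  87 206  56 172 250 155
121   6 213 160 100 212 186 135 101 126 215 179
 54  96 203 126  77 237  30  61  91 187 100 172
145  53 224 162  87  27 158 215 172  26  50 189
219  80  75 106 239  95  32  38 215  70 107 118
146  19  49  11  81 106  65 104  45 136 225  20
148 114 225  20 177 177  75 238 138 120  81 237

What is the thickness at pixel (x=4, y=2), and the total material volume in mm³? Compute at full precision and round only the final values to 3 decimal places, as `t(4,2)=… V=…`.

span = t_max - t_min = 2.75 - 0.58 = 2.170
L(4,2) = 112, L_eff = 1 - 112/255 = 0.560784 (inverted)
t(4,2) = 2.75 - 2.170·0.560784 = 1.533
Σt over all 12·12 pixels = 6237353/25500 ≈ 244.6020784
V = pitch²·Σt = 0.87²·6237353/25500 = 185.139

t(4,2)=1.533 V=185.139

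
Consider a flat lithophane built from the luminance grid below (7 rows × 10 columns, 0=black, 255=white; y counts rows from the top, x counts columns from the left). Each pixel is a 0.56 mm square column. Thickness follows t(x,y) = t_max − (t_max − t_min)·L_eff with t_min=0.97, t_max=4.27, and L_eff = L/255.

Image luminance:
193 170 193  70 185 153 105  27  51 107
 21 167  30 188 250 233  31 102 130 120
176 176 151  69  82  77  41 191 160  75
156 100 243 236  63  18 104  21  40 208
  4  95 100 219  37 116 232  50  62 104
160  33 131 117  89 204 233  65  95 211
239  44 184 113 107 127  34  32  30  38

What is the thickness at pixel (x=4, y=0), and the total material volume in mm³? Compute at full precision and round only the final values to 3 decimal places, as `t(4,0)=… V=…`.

span = t_max - t_min = 4.27 - 0.97 = 3.300
L(4,0) = 185, L_eff = 185/255 = 0.725490
t(4,0) = 4.27 - 3.300·0.725490 = 1.876
Σt over all 7·10 pixels = 163667/850 ≈ 192.5494118
V = pitch²·Σt = 0.56²·163667/850 = 60.383

t(4,0)=1.876 V=60.383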